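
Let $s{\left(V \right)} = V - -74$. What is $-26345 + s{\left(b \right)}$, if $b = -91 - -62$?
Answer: $-26300$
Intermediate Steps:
$b = -29$ ($b = -91 + 62 = -29$)
$s{\left(V \right)} = 74 + V$ ($s{\left(V \right)} = V + 74 = 74 + V$)
$-26345 + s{\left(b \right)} = -26345 + \left(74 - 29\right) = -26345 + 45 = -26300$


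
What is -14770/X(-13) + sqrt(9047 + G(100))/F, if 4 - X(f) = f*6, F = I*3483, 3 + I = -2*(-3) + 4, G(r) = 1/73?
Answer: -7385/41 + 4*sqrt(3013221)/1779813 ≈ -180.12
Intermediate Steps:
G(r) = 1/73
I = 7 (I = -3 + (-2*(-3) + 4) = -3 + (6 + 4) = -3 + 10 = 7)
F = 24381 (F = 7*3483 = 24381)
X(f) = 4 - 6*f (X(f) = 4 - f*6 = 4 - 6*f)
-14770/X(-13) + sqrt(9047 + G(100))/F = -14770/(4 - 6*(-13)) + sqrt(9047 + 1/73)/24381 = -14770/(4 + 78) + sqrt(660432/73)*(1/24381) = -14770/82 + (4*sqrt(3013221)/73)*(1/24381) = -14770*1/82 + 4*sqrt(3013221)/1779813 = -7385/41 + 4*sqrt(3013221)/1779813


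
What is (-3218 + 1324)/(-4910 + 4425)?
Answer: 1894/485 ≈ 3.9052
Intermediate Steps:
(-3218 + 1324)/(-4910 + 4425) = -1894/(-485) = -1894*(-1/485) = 1894/485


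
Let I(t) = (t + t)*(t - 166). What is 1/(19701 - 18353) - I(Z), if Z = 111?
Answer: 16459081/1348 ≈ 12210.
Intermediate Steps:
I(t) = 2*t*(-166 + t) (I(t) = (2*t)*(-166 + t) = 2*t*(-166 + t))
1/(19701 - 18353) - I(Z) = 1/(19701 - 18353) - 2*111*(-166 + 111) = 1/1348 - 2*111*(-55) = 1/1348 - 1*(-12210) = 1/1348 + 12210 = 16459081/1348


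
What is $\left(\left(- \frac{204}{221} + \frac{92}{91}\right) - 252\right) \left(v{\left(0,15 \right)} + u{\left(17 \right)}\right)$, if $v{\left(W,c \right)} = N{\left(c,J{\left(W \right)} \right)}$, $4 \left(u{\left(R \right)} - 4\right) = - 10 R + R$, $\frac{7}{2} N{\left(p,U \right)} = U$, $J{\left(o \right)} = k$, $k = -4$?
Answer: $\frac{5679421}{637} \approx 8915.9$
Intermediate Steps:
$J{\left(o \right)} = -4$
$N{\left(p,U \right)} = \frac{2 U}{7}$
$u{\left(R \right)} = 4 - \frac{9 R}{4}$ ($u{\left(R \right)} = 4 + \frac{- 10 R + R}{4} = 4 + \frac{\left(-9\right) R}{4} = 4 - \frac{9 R}{4}$)
$v{\left(W,c \right)} = - \frac{8}{7}$ ($v{\left(W,c \right)} = \frac{2}{7} \left(-4\right) = - \frac{8}{7}$)
$\left(\left(- \frac{204}{221} + \frac{92}{91}\right) - 252\right) \left(v{\left(0,15 \right)} + u{\left(17 \right)}\right) = \left(\left(- \frac{204}{221} + \frac{92}{91}\right) - 252\right) \left(- \frac{8}{7} + \left(4 - \frac{153}{4}\right)\right) = \left(\left(\left(-204\right) \frac{1}{221} + 92 \cdot \frac{1}{91}\right) - 252\right) \left(- \frac{8}{7} + \left(4 - \frac{153}{4}\right)\right) = \left(\left(- \frac{12}{13} + \frac{92}{91}\right) - 252\right) \left(- \frac{8}{7} - \frac{137}{4}\right) = \left(\frac{8}{91} - 252\right) \left(- \frac{991}{28}\right) = \left(- \frac{22924}{91}\right) \left(- \frac{991}{28}\right) = \frac{5679421}{637}$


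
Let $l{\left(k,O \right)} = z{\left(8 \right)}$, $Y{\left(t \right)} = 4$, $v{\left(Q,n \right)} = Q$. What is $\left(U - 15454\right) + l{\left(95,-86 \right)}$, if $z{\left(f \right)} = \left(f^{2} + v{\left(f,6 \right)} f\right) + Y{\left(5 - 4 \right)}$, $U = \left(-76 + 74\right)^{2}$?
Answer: $-15318$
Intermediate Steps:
$U = 4$ ($U = \left(-2\right)^{2} = 4$)
$z{\left(f \right)} = 4 + 2 f^{2}$ ($z{\left(f \right)} = \left(f^{2} + f f\right) + 4 = \left(f^{2} + f^{2}\right) + 4 = 2 f^{2} + 4 = 4 + 2 f^{2}$)
$l{\left(k,O \right)} = 132$ ($l{\left(k,O \right)} = 4 + 2 \cdot 8^{2} = 4 + 2 \cdot 64 = 4 + 128 = 132$)
$\left(U - 15454\right) + l{\left(95,-86 \right)} = \left(4 - 15454\right) + 132 = -15450 + 132 = -15318$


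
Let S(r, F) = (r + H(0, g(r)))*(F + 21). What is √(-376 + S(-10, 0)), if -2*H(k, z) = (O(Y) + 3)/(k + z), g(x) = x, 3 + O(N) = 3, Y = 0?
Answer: I*√58285/10 ≈ 24.142*I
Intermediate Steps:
O(N) = 0 (O(N) = -3 + 3 = 0)
H(k, z) = -3/(2*(k + z)) (H(k, z) = -(0 + 3)/(2*(k + z)) = -3/(2*(k + z)))
S(r, F) = (21 + F)*(r - 3/(2*r)) (S(r, F) = (r - 3/(2*0 + 2*r))*(F + 21) = (r - 3/(0 + 2*r))*(21 + F) = (r - 3*1/(2*r))*(21 + F) = (r - 3/(2*r))*(21 + F) = (21 + F)*(r - 3/(2*r)))
√(-376 + S(-10, 0)) = √(-376 + (½)*(-63 - 3*0 + 2*(-10)²*(21 + 0))/(-10)) = √(-376 + (½)*(-⅒)*(-63 + 0 + 2*100*21)) = √(-376 + (½)*(-⅒)*(-63 + 0 + 4200)) = √(-376 + (½)*(-⅒)*4137) = √(-376 - 4137/20) = √(-11657/20) = I*√58285/10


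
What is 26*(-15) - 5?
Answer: -395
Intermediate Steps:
26*(-15) - 5 = -390 - 5 = -395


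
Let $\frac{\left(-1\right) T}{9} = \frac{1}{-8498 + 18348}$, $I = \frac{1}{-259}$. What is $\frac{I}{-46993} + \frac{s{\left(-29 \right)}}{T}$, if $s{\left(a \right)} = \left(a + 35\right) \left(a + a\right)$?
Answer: $\frac{13906798266203}{36513561} \approx 3.8087 \cdot 10^{5}$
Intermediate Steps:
$I = - \frac{1}{259} \approx -0.003861$
$s{\left(a \right)} = 2 a \left(35 + a\right)$ ($s{\left(a \right)} = \left(35 + a\right) 2 a = 2 a \left(35 + a\right)$)
$T = - \frac{9}{9850}$ ($T = - \frac{9}{-8498 + 18348} = - \frac{9}{9850} \approx -0.00091371$)
$\frac{I}{-46993} + \frac{s{\left(-29 \right)}}{T} = - \frac{1}{259 \left(-46993\right)} + \frac{2 \left(-29\right) \left(35 - 29\right)}{- \frac{9}{9850}} = \left(- \frac{1}{259}\right) \left(- \frac{1}{46993}\right) + 2 \left(-29\right) 6 \left(- \frac{9850}{9}\right) = \frac{1}{12171187} - - \frac{1142600}{3} = \frac{1}{12171187} + \frac{1142600}{3} = \frac{13906798266203}{36513561}$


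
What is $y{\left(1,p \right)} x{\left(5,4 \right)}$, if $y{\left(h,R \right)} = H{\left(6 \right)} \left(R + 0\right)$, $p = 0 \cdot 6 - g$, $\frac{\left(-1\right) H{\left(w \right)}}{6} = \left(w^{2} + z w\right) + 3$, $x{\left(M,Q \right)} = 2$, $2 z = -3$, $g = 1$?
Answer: $360$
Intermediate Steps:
$z = - \frac{3}{2}$ ($z = \frac{1}{2} \left(-3\right) = - \frac{3}{2} \approx -1.5$)
$H{\left(w \right)} = -18 - 6 w^{2} + 9 w$ ($H{\left(w \right)} = - 6 \left(\left(w^{2} - \frac{3 w}{2}\right) + 3\right) = - 6 \left(3 + w^{2} - \frac{3 w}{2}\right) = -18 - 6 w^{2} + 9 w$)
$p = -1$ ($p = 0 \cdot 6 - 1 = 0 - 1 = -1$)
$y{\left(h,R \right)} = - 180 R$ ($y{\left(h,R \right)} = \left(-18 - 6 \cdot 6^{2} + 9 \cdot 6\right) \left(R + 0\right) = \left(-18 - 216 + 54\right) R = - 180 R$)
$y{\left(1,p \right)} x{\left(5,4 \right)} = \left(-180\right) \left(-1\right) 2 = 180 \cdot 2 = 360$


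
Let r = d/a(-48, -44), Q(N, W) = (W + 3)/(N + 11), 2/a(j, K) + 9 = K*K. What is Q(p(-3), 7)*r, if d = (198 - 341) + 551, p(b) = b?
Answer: 491385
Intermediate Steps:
d = 408 (d = -143 + 551 = 408)
a(j, K) = 2/(-9 + K**2) (a(j, K) = 2/(-9 + K*K) = 2/(-9 + K**2))
Q(N, W) = (3 + W)/(11 + N)
r = 393108 (r = 408/((2/(-9 + (-44)**2))) = 408/((2/(-9 + 1936))) = 408/((2/1927)) = 408/((2*(1/1927))) = 408/(2/1927) = 408*(1927/2) = 393108)
Q(p(-3), 7)*r = ((3 + 7)/(11 - 3))*393108 = (10/8)*393108 = ((1/8)*10)*393108 = (5/4)*393108 = 491385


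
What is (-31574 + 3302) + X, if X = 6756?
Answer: -21516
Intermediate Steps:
(-31574 + 3302) + X = (-31574 + 3302) + 6756 = -28272 + 6756 = -21516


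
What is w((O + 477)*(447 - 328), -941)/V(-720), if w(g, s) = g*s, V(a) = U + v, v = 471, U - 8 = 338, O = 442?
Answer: -102908701/817 ≈ -1.2596e+5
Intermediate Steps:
U = 346 (U = 8 + 338 = 346)
V(a) = 817 (V(a) = 346 + 471 = 817)
w((O + 477)*(447 - 328), -941)/V(-720) = (((442 + 477)*(447 - 328))*(-941))/817 = ((919*119)*(-941))*(1/817) = (109361*(-941))*(1/817) = -102908701*1/817 = -102908701/817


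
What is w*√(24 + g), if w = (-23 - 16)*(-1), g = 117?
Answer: 39*√141 ≈ 463.10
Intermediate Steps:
w = 39 (w = -39*(-1) = 39)
w*√(24 + g) = 39*√(24 + 117) = 39*√141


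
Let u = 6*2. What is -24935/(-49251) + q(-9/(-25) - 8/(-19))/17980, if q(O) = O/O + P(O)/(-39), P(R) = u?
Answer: 5828750159/11511928740 ≈ 0.50632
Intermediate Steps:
u = 12
P(R) = 12
q(O) = 9/13 (q(O) = O/O + 12/(-39) = 1 + 12*(-1/39) = 1 - 4/13 = 9/13)
-24935/(-49251) + q(-9/(-25) - 8/(-19))/17980 = -24935/(-49251) + (9/13)/17980 = -24935*(-1/49251) + (9/13)*(1/17980) = 24935/49251 + 9/233740 = 5828750159/11511928740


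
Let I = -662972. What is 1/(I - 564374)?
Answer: -1/1227346 ≈ -8.1477e-7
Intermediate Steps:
1/(I - 564374) = 1/(-662972 - 564374) = 1/(-1227346) = -1/1227346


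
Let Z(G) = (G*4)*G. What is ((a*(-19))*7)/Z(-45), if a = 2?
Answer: -133/4050 ≈ -0.032839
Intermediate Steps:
Z(G) = 4*G**2 (Z(G) = (4*G)*G = 4*G**2)
((a*(-19))*7)/Z(-45) = ((2*(-19))*7)/((4*(-45)**2)) = (-38*7)/((4*2025)) = -266/8100 = -266*1/8100 = -133/4050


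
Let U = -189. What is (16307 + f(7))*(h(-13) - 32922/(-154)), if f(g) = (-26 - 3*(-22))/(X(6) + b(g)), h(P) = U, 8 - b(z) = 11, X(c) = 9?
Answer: 31126476/77 ≈ 4.0424e+5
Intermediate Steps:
b(z) = -3 (b(z) = 8 - 1*11 = 8 - 11 = -3)
h(P) = -189
f(g) = 20/3 (f(g) = (-26 - 3*(-22))/(9 - 3) = (-26 + 66)/6 = 40*(⅙) = 20/3)
(16307 + f(7))*(h(-13) - 32922/(-154)) = (16307 + 20/3)*(-189 - 32922/(-154)) = 48941*(-189 - 32922*(-1/154))/3 = 48941*(-189 + 16461/77)/3 = (48941/3)*(1908/77) = 31126476/77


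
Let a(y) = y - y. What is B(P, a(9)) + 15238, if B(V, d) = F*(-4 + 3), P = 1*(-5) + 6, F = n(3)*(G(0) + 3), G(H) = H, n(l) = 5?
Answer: 15223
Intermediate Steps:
a(y) = 0
F = 15 (F = 5*(0 + 3) = 5*3 = 15)
P = 1 (P = -5 + 6 = 1)
B(V, d) = -15 (B(V, d) = 15*(-4 + 3) = 15*(-1) = -15)
B(P, a(9)) + 15238 = -15 + 15238 = 15223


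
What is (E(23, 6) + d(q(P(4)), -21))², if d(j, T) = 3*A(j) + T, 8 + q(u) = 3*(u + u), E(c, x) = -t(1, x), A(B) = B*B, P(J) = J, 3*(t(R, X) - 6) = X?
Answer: 546121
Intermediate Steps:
t(R, X) = 6 + X/3
A(B) = B²
E(c, x) = -6 - x/3 (E(c, x) = -(6 + x/3) = -6 - x/3)
q(u) = -8 + 6*u (q(u) = -8 + 3*(u + u) = -8 + 3*(2*u) = -8 + 6*u)
d(j, T) = T + 3*j² (d(j, T) = 3*j² + T = T + 3*j²)
(E(23, 6) + d(q(P(4)), -21))² = ((-6 - ⅓*6) + (-21 + 3*(-8 + 6*4)²))² = ((-6 - 2) + (-21 + 3*(-8 + 24)²))² = (-8 + (-21 + 3*16²))² = (-8 + (-21 + 3*256))² = (-8 + (-21 + 768))² = (-8 + 747)² = 739² = 546121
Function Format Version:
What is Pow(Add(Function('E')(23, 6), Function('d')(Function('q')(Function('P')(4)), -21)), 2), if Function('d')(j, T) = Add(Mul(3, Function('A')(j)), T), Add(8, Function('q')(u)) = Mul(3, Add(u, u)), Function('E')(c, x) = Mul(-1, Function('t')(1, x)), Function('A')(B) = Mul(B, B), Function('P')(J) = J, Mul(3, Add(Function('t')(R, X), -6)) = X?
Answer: 546121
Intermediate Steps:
Function('t')(R, X) = Add(6, Mul(Rational(1, 3), X))
Function('A')(B) = Pow(B, 2)
Function('E')(c, x) = Add(-6, Mul(Rational(-1, 3), x)) (Function('E')(c, x) = Mul(-1, Add(6, Mul(Rational(1, 3), x))) = Add(-6, Mul(Rational(-1, 3), x)))
Function('q')(u) = Add(-8, Mul(6, u)) (Function('q')(u) = Add(-8, Mul(3, Add(u, u))) = Add(-8, Mul(3, Mul(2, u))) = Add(-8, Mul(6, u)))
Function('d')(j, T) = Add(T, Mul(3, Pow(j, 2))) (Function('d')(j, T) = Add(Mul(3, Pow(j, 2)), T) = Add(T, Mul(3, Pow(j, 2))))
Pow(Add(Function('E')(23, 6), Function('d')(Function('q')(Function('P')(4)), -21)), 2) = Pow(Add(Add(-6, Mul(Rational(-1, 3), 6)), Add(-21, Mul(3, Pow(Add(-8, Mul(6, 4)), 2)))), 2) = Pow(Add(Add(-6, -2), Add(-21, Mul(3, Pow(Add(-8, 24), 2)))), 2) = Pow(Add(-8, Add(-21, Mul(3, Pow(16, 2)))), 2) = Pow(Add(-8, Add(-21, Mul(3, 256))), 2) = Pow(Add(-8, Add(-21, 768)), 2) = Pow(Add(-8, 747), 2) = Pow(739, 2) = 546121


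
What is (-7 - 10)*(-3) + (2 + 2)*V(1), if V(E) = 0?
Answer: 51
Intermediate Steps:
(-7 - 10)*(-3) + (2 + 2)*V(1) = (-7 - 10)*(-3) + (2 + 2)*0 = -17*(-3) + 4*0 = 51 + 0 = 51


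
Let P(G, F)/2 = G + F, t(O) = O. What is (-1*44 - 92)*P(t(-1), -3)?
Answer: 1088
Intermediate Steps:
P(G, F) = 2*F + 2*G (P(G, F) = 2*(G + F) = 2*(F + G) = 2*F + 2*G)
(-1*44 - 92)*P(t(-1), -3) = (-1*44 - 92)*(2*(-3) + 2*(-1)) = (-44 - 92)*(-6 - 2) = -136*(-8) = 1088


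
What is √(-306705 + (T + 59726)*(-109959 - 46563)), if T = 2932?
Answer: I*√9807662181 ≈ 99034.0*I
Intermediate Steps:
√(-306705 + (T + 59726)*(-109959 - 46563)) = √(-306705 + (2932 + 59726)*(-109959 - 46563)) = √(-306705 + 62658*(-156522)) = √(-306705 - 9807355476) = √(-9807662181) = I*√9807662181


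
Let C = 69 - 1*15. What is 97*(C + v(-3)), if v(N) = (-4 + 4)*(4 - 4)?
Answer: 5238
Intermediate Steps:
C = 54 (C = 69 - 15 = 54)
v(N) = 0 (v(N) = 0*0 = 0)
97*(C + v(-3)) = 97*(54 + 0) = 97*54 = 5238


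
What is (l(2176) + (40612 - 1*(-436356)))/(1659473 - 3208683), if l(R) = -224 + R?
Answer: -3684/11917 ≈ -0.30914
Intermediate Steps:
(l(2176) + (40612 - 1*(-436356)))/(1659473 - 3208683) = ((-224 + 2176) + (40612 - 1*(-436356)))/(1659473 - 3208683) = (1952 + (40612 + 436356))/(-1549210) = (1952 + 476968)*(-1/1549210) = 478920*(-1/1549210) = -3684/11917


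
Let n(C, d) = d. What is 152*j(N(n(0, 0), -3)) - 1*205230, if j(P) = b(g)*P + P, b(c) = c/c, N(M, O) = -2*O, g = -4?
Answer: -203406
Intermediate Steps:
b(c) = 1
j(P) = 2*P (j(P) = 1*P + P = P + P = 2*P)
152*j(N(n(0, 0), -3)) - 1*205230 = 152*(2*(-2*(-3))) - 1*205230 = 152*(2*6) - 205230 = 152*12 - 205230 = 1824 - 205230 = -203406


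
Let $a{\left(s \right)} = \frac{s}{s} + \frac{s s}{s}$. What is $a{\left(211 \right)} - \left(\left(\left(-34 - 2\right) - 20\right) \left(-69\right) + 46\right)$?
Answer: $-3698$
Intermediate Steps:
$a{\left(s \right)} = 1 + s$ ($a{\left(s \right)} = 1 + \frac{s^{2}}{s} = 1 + s$)
$a{\left(211 \right)} - \left(\left(\left(-34 - 2\right) - 20\right) \left(-69\right) + 46\right) = \left(1 + 211\right) - \left(\left(\left(-34 - 2\right) - 20\right) \left(-69\right) + 46\right) = 212 - \left(\left(-36 - 20\right) \left(-69\right) + 46\right) = 212 - \left(\left(-56\right) \left(-69\right) + 46\right) = 212 - \left(3864 + 46\right) = 212 - 3910 = -3698$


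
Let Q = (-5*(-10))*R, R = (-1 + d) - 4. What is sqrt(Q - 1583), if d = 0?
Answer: I*sqrt(1833) ≈ 42.814*I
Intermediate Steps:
R = -5 (R = (-1 + 0) - 4 = -1 - 4 = -5)
Q = -250 (Q = -5*(-10)*(-5) = 50*(-5) = -250)
sqrt(Q - 1583) = sqrt(-250 - 1583) = sqrt(-1833) = I*sqrt(1833)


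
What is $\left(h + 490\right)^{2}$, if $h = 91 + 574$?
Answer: $1334025$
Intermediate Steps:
$h = 665$
$\left(h + 490\right)^{2} = \left(665 + 490\right)^{2} = 1155^{2} = 1334025$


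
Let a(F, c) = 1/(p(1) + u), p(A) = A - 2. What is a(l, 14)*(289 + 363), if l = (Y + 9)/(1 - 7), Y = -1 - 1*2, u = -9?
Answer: -326/5 ≈ -65.200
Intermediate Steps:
p(A) = -2 + A
Y = -3 (Y = -1 - 2 = -3)
l = -1 (l = (-3 + 9)/(1 - 7) = 6/(-6) = 6*(-⅙) = -1)
a(F, c) = -⅒ (a(F, c) = 1/((-2 + 1) - 9) = 1/(-1 - 9) = 1/(-10) = -⅒)
a(l, 14)*(289 + 363) = -(289 + 363)/10 = -⅒*652 = -326/5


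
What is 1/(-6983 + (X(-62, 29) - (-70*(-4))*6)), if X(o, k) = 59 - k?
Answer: -1/8633 ≈ -0.00011583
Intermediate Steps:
1/(-6983 + (X(-62, 29) - (-70*(-4))*6)) = 1/(-6983 + ((59 - 1*29) - (-70*(-4))*6)) = 1/(-6983 + ((59 - 29) - (-14*(-20))*6)) = 1/(-6983 + (30 - 280*6)) = 1/(-6983 + (30 - 1*1680)) = 1/(-6983 + (30 - 1680)) = 1/(-6983 - 1650) = 1/(-8633) = -1/8633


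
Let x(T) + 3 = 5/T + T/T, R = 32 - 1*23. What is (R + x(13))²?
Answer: 9216/169 ≈ 54.533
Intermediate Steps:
R = 9 (R = 32 - 23 = 9)
x(T) = -2 + 5/T (x(T) = -3 + (5/T + T/T) = -3 + (5/T + 1) = -3 + (1 + 5/T) = -2 + 5/T)
(R + x(13))² = (9 + (-2 + 5/13))² = (9 - 21/13)² = (96/13)² = 9216/169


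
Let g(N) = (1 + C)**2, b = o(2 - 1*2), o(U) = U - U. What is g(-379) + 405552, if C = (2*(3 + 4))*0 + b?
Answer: 405553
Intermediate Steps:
o(U) = 0
b = 0
C = 0 (C = (2*(3 + 4))*0 + 0 = (2*7)*0 + 0 = 14*0 + 0 = 0 + 0 = 0)
g(N) = 1 (g(N) = (1 + 0)**2 = 1**2 = 1)
g(-379) + 405552 = 1 + 405552 = 405553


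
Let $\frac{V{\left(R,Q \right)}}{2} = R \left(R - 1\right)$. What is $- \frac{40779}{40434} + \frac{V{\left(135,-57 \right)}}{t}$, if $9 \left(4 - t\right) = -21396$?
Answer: $\frac{3711396}{261649} \approx 14.185$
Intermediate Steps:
$t = \frac{7144}{3}$ ($t = 4 - - \frac{7132}{3} = 4 + \frac{7132}{3} = \frac{7144}{3} \approx 2381.3$)
$V{\left(R,Q \right)} = 2 R \left(-1 + R\right)$ ($V{\left(R,Q \right)} = 2 R \left(R - 1\right) = 2 R \left(-1 + R\right)$)
$- \frac{40779}{40434} + \frac{V{\left(135,-57 \right)}}{t} = - \frac{40779}{40434} + \frac{2 \cdot 135 \left(-1 + 135\right)}{\frac{7144}{3}} = \left(-40779\right) \frac{1}{40434} + 2 \cdot 135 \cdot 134 \cdot \frac{3}{7144} = - \frac{591}{586} + 36180 \cdot \frac{3}{7144} = - \frac{591}{586} + \frac{27135}{1786} = \frac{3711396}{261649}$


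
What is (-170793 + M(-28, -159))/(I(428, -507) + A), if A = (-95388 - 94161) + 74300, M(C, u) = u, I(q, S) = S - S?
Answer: 170952/115249 ≈ 1.4833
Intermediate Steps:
I(q, S) = 0
A = -115249 (A = -189549 + 74300 = -115249)
(-170793 + M(-28, -159))/(I(428, -507) + A) = (-170793 - 159)/(0 - 115249) = -170952/(-115249) = -170952*(-1/115249) = 170952/115249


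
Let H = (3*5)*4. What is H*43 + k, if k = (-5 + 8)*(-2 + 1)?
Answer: 2577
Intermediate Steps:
H = 60 (H = 15*4 = 60)
k = -3 (k = 3*(-1) = -3)
H*43 + k = 60*43 - 3 = 2580 - 3 = 2577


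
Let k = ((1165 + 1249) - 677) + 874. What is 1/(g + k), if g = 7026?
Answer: 1/9637 ≈ 0.00010377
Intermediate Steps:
k = 2611 (k = (2414 - 677) + 874 = 1737 + 874 = 2611)
1/(g + k) = 1/(7026 + 2611) = 1/9637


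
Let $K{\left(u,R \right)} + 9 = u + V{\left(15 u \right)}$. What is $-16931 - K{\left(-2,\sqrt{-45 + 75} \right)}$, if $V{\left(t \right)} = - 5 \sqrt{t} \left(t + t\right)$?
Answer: $-16920 - 300 i \sqrt{30} \approx -16920.0 - 1643.2 i$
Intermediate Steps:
$V{\left(t \right)} = - 10 t^{\frac{3}{2}}$ ($V{\left(t \right)} = - 5 \sqrt{t} 2 t = - 10 t^{\frac{3}{2}}$)
$K{\left(u,R \right)} = -9 + u - 150 \sqrt{15} u^{\frac{3}{2}}$ ($K{\left(u,R \right)} = -9 - \left(- u + 10 \cdot 15 \sqrt{15} u^{\frac{3}{2}}\right) = -9 - \left(- u + 150 \sqrt{15} u^{\frac{3}{2}}\right) = -9 + u - 150 \sqrt{15} u^{\frac{3}{2}}$)
$-16931 - K{\left(-2,\sqrt{-45 + 75} \right)} = -16931 - \left(-9 - 2 - 150 \sqrt{15} \left(-2\right)^{\frac{3}{2}}\right) = -16931 - \left(-9 - 2 - 150 \sqrt{15} \left(- 2 i \sqrt{2}\right)\right) = -16931 - \left(-9 - 2 + 300 i \sqrt{30}\right) = -16931 - \left(-11 + 300 i \sqrt{30}\right) = -16931 + \left(11 - 300 i \sqrt{30}\right) = -16920 - 300 i \sqrt{30}$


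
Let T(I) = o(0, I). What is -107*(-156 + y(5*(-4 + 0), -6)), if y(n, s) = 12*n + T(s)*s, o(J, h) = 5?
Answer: 45582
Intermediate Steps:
T(I) = 5
y(n, s) = 5*s + 12*n (y(n, s) = 12*n + 5*s = 5*s + 12*n)
-107*(-156 + y(5*(-4 + 0), -6)) = -107*(-156 + (5*(-6) + 12*(5*(-4 + 0)))) = -107*(-156 + (-30 + 12*(5*(-4)))) = -107*(-156 + (-30 + 12*(-20))) = -107*(-156 + (-30 - 240)) = -107*(-156 - 270) = -107*(-426) = 45582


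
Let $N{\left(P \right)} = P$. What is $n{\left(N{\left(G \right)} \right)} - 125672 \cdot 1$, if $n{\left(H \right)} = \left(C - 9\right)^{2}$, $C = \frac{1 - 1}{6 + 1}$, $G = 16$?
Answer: $-125591$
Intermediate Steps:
$C = 0$ ($C = \frac{0}{7} = 0 \cdot \frac{1}{7} = 0$)
$n{\left(H \right)} = 81$ ($n{\left(H \right)} = \left(0 - 9\right)^{2} = \left(-9\right)^{2} = 81$)
$n{\left(N{\left(G \right)} \right)} - 125672 \cdot 1 = 81 - 125672 \cdot 1 = 81 - 125672 = -125591$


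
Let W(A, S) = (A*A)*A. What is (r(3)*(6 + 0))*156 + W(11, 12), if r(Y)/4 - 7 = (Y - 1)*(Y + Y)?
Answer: 72467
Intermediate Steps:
r(Y) = 28 + 8*Y*(-1 + Y) (r(Y) = 28 + 4*((Y - 1)*(Y + Y)) = 28 + 4*((-1 + Y)*(2*Y)) = 28 + 4*(2*Y*(-1 + Y)) = 28 + 8*Y*(-1 + Y))
W(A, S) = A³ (W(A, S) = A²*A = A³)
(r(3)*(6 + 0))*156 + W(11, 12) = ((28 - 8*3 + 8*3²)*(6 + 0))*156 + 11³ = ((28 - 24 + 8*9)*6)*156 + 1331 = ((28 - 24 + 72)*6)*156 + 1331 = (76*6)*156 + 1331 = 456*156 + 1331 = 71136 + 1331 = 72467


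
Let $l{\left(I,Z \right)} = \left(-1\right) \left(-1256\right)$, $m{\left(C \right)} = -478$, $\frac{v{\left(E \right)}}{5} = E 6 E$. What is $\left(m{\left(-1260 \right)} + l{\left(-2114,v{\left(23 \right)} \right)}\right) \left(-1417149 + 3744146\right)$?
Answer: $1810403666$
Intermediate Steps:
$v{\left(E \right)} = 30 E^{2}$ ($v{\left(E \right)} = 5 E 6 E = 5 \cdot 6 E E = 5 \cdot 6 E^{2} = 30 E^{2}$)
$l{\left(I,Z \right)} = 1256$
$\left(m{\left(-1260 \right)} + l{\left(-2114,v{\left(23 \right)} \right)}\right) \left(-1417149 + 3744146\right) = \left(-478 + 1256\right) \left(-1417149 + 3744146\right) = 778 \cdot 2326997 = 1810403666$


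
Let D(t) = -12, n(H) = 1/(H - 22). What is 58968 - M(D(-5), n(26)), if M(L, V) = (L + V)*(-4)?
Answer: 58921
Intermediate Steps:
n(H) = 1/(-22 + H)
M(L, V) = -4*L - 4*V
58968 - M(D(-5), n(26)) = 58968 - (-4*(-12) - 4/(-22 + 26)) = 58968 - (48 - 4/4) = 58968 - (48 - 4*1/4) = 58968 - (48 - 1) = 58968 - 1*47 = 58968 - 47 = 58921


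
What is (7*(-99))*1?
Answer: -693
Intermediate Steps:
(7*(-99))*1 = -693*1 = -693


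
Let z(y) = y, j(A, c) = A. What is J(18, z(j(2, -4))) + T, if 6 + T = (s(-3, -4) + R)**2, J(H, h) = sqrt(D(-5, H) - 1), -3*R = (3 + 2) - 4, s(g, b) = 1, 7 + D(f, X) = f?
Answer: -50/9 + I*sqrt(13) ≈ -5.5556 + 3.6056*I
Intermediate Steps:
D(f, X) = -7 + f
R = -1/3 (R = -((3 + 2) - 4)/3 = -(5 - 4)/3 = -1/3*1 = -1/3 ≈ -0.33333)
J(H, h) = I*sqrt(13) (J(H, h) = sqrt((-7 - 5) - 1) = sqrt(-12 - 1) = sqrt(-13) = I*sqrt(13))
T = -50/9 (T = -6 + (1 - 1/3)**2 = -6 + (2/3)**2 = -6 + 4/9 = -50/9 ≈ -5.5556)
J(18, z(j(2, -4))) + T = I*sqrt(13) - 50/9 = -50/9 + I*sqrt(13)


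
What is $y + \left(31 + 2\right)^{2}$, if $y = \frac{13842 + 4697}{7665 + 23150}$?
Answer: $\frac{33576074}{30815} \approx 1089.6$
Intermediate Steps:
$y = \frac{18539}{30815} \approx 0.60162$
$y + \left(31 + 2\right)^{2} = \frac{18539}{30815} + \left(31 + 2\right)^{2} = \frac{18539}{30815} + 33^{2} = \frac{18539}{30815} + 1089 = \frac{33576074}{30815}$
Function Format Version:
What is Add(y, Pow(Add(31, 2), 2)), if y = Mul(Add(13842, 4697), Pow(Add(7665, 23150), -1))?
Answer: Rational(33576074, 30815) ≈ 1089.6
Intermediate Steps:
y = Rational(18539, 30815) (y = Mul(18539, Pow(30815, -1)) = Mul(18539, Rational(1, 30815)) = Rational(18539, 30815) ≈ 0.60162)
Add(y, Pow(Add(31, 2), 2)) = Add(Rational(18539, 30815), Pow(Add(31, 2), 2)) = Add(Rational(18539, 30815), Pow(33, 2)) = Add(Rational(18539, 30815), 1089) = Rational(33576074, 30815)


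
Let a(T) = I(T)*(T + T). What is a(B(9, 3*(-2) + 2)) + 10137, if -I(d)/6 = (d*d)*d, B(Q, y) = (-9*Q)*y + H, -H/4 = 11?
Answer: -73758709863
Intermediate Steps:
H = -44 (H = -4*11 = -44)
B(Q, y) = -44 - 9*Q*y (B(Q, y) = (-9*Q)*y - 44 = -9*Q*y - 44 = -44 - 9*Q*y)
I(d) = -6*d³ (I(d) = -6*d*d*d = -6*d²*d = -6*d³)
a(T) = -12*T⁴ (a(T) = (-6*T³)*(T + T) = (-6*T³)*(2*T) = -12*T⁴)
a(B(9, 3*(-2) + 2)) + 10137 = -12*(-44 - 9*9*(3*(-2) + 2))⁴ + 10137 = -12*(-44 - 9*9*(-6 + 2))⁴ + 10137 = -12*(-44 - 9*9*(-4))⁴ + 10137 = -12*(-44 + 324)⁴ + 10137 = -12*280⁴ + 10137 = -12*6146560000 + 10137 = -73758720000 + 10137 = -73758709863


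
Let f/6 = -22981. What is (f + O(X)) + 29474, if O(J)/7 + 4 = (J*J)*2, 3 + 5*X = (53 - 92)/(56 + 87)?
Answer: -328012856/3025 ≈ -1.0843e+5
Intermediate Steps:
X = -36/55 (X = -⅗ + ((53 - 92)/(56 + 87))/5 = -⅗ + (-39/143)/5 = -⅗ + (-39*1/143)/5 = -⅗ + (⅕)*(-3/11) = -⅗ - 3/55 = -36/55 ≈ -0.65455)
f = -137886 (f = 6*(-22981) = -137886)
O(J) = -28 + 14*J² (O(J) = -28 + 7*((J*J)*2) = -28 + 7*(J²*2) = -28 + 7*(2*J²) = -28 + 14*J²)
(f + O(X)) + 29474 = (-137886 + (-28 + 14*(-36/55)²)) + 29474 = (-137886 + (-28 + 14*(1296/3025))) + 29474 = (-137886 + (-28 + 18144/3025)) + 29474 = (-137886 - 66556/3025) + 29474 = -417171706/3025 + 29474 = -328012856/3025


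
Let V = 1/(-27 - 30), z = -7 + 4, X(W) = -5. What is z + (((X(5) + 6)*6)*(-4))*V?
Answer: -49/19 ≈ -2.5789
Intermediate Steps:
z = -3
V = -1/57 (V = 1/(-57) = -1/57 ≈ -0.017544)
z + (((X(5) + 6)*6)*(-4))*V = -3 + (((-5 + 6)*6)*(-4))*(-1/57) = -3 + ((1*6)*(-4))*(-1/57) = -3 + (6*(-4))*(-1/57) = -3 - 24*(-1/57) = -3 + 8/19 = -49/19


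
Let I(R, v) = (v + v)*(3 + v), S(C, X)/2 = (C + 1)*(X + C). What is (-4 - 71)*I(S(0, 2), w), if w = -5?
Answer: -1500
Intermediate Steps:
S(C, X) = 2*(1 + C)*(C + X) (S(C, X) = 2*((C + 1)*(X + C)) = 2*((1 + C)*(C + X)) = 2*(1 + C)*(C + X))
I(R, v) = 2*v*(3 + v) (I(R, v) = (2*v)*(3 + v) = 2*v*(3 + v))
(-4 - 71)*I(S(0, 2), w) = (-4 - 71)*(2*(-5)*(3 - 5)) = -150*(-5)*(-2) = -75*20 = -1500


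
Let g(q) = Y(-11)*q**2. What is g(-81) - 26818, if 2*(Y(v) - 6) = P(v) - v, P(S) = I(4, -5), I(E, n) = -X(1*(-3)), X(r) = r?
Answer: 58475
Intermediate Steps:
I(E, n) = 3 (I(E, n) = -(-3) = -1*(-3) = 3)
P(S) = 3
Y(v) = 15/2 - v/2 (Y(v) = 6 + (3 - v)/2 = 6 + (3/2 - v/2) = 15/2 - v/2)
g(q) = 13*q**2 (g(q) = (15/2 - 1/2*(-11))*q**2 = (15/2 + 11/2)*q**2 = 13*q**2)
g(-81) - 26818 = 13*(-81)**2 - 26818 = 13*6561 - 26818 = 85293 - 26818 = 58475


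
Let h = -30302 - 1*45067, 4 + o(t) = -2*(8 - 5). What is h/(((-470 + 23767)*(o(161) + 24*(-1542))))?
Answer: 75369/862408346 ≈ 8.7394e-5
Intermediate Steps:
o(t) = -10 (o(t) = -4 - 2*(8 - 5) = -4 - 2*3 = -4 - 6 = -10)
h = -75369 (h = -30302 - 45067 = -75369)
h/(((-470 + 23767)*(o(161) + 24*(-1542)))) = -75369*1/((-470 + 23767)*(-10 + 24*(-1542))) = -75369*1/(23297*(-10 - 37008)) = -75369/(23297*(-37018)) = -75369/(-862408346) = -75369*(-1/862408346) = 75369/862408346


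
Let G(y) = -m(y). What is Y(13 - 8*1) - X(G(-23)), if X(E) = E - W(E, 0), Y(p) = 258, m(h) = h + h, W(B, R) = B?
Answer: 258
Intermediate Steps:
m(h) = 2*h
G(y) = -2*y
X(E) = 0 (X(E) = E - E = 0)
Y(13 - 8*1) - X(G(-23)) = 258 - 1*0 = 258 + 0 = 258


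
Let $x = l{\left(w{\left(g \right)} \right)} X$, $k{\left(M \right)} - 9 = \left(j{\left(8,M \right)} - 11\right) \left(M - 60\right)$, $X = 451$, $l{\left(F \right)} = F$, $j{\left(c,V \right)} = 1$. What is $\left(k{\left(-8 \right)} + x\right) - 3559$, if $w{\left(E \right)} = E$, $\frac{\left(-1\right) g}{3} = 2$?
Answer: $-5576$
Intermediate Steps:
$g = -6$ ($g = \left(-3\right) 2 = -6$)
$k{\left(M \right)} = 609 - 10 M$ ($k{\left(M \right)} = 9 + \left(1 - 11\right) \left(M - 60\right) = 9 - 10 \left(-60 + M\right) = 9 - \left(-600 + 10 M\right) = 609 - 10 M$)
$x = -2706$ ($x = \left(-6\right) 451 = -2706$)
$\left(k{\left(-8 \right)} + x\right) - 3559 = \left(\left(609 - -80\right) - 2706\right) - 3559 = \left(\left(609 + 80\right) - 2706\right) - 3559 = \left(689 - 2706\right) - 3559 = -2017 - 3559 = -5576$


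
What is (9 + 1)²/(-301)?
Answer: -100/301 ≈ -0.33223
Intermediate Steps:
(9 + 1)²/(-301) = 10²*(-1/301) = 100*(-1/301) = -100/301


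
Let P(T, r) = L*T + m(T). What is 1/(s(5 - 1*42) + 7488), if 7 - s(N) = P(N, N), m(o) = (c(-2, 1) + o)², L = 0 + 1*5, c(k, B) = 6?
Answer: 1/6719 ≈ 0.00014883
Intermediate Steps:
L = 5 (L = 0 + 5 = 5)
m(o) = (6 + o)²
P(T, r) = (6 + T)² + 5*T (P(T, r) = 5*T + (6 + T)² = (6 + T)² + 5*T)
s(N) = 7 - (6 + N)² - 5*N (s(N) = 7 - ((6 + N)² + 5*N) = 7 + (-(6 + N)² - 5*N) = 7 - (6 + N)² - 5*N)
1/(s(5 - 1*42) + 7488) = 1/((7 - (6 + (5 - 1*42))² - 5*(5 - 1*42)) + 7488) = 1/((7 - (6 + (5 - 42))² - 5*(5 - 42)) + 7488) = 1/((7 - (6 - 37)² - 5*(-37)) + 7488) = 1/((7 - 1*(-31)² + 185) + 7488) = 1/((7 - 1*961 + 185) + 7488) = 1/((7 - 961 + 185) + 7488) = 1/(-769 + 7488) = 1/6719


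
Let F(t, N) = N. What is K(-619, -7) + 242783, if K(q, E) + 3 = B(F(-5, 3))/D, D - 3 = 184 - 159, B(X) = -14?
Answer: 485559/2 ≈ 2.4278e+5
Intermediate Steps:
D = 28 (D = 3 + (184 - 159) = 3 + 25 = 28)
K(q, E) = -7/2 (K(q, E) = -3 - 14/28 = -3 - 14*1/28 = -3 - ½ = -7/2)
K(-619, -7) + 242783 = -7/2 + 242783 = 485559/2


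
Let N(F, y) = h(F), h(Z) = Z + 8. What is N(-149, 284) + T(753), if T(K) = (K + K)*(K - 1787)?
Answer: -1557345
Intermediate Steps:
h(Z) = 8 + Z
N(F, y) = 8 + F
T(K) = 2*K*(-1787 + K) (T(K) = (2*K)*(-1787 + K) = 2*K*(-1787 + K))
N(-149, 284) + T(753) = (8 - 149) + 2*753*(-1787 + 753) = -141 + 2*753*(-1034) = -141 - 1557204 = -1557345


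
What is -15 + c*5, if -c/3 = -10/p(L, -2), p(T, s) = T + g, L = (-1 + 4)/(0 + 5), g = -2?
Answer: -855/7 ≈ -122.14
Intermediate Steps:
L = 3/5 ≈ 0.60000
p(T, s) = -2 + T (p(T, s) = T - 2 = -2 + T)
c = -150/7 (c = -(-30)/(-2 + 3/5) = -(-30)/(-7/5) = -(-30)*(-5)/7 = -3*50/7 = -150/7 ≈ -21.429)
-15 + c*5 = -15 - 150/7*5 = -15 - 750/7 = -855/7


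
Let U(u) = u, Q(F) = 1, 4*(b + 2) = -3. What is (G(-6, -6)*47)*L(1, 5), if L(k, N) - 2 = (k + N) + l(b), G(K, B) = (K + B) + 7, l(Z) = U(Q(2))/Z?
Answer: -19740/11 ≈ -1794.5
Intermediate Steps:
b = -11/4 (b = -2 + (¼)*(-3) = -2 - ¾ = -11/4 ≈ -2.7500)
l(Z) = 1/Z
G(K, B) = 7 + B + K (G(K, B) = (B + K) + 7 = 7 + B + K)
L(k, N) = 18/11 + N + k (L(k, N) = 2 + ((k + N) + 1/(-11/4)) = 2 + ((N + k) - 4/11) = 2 + (-4/11 + N + k) = 18/11 + N + k)
(G(-6, -6)*47)*L(1, 5) = ((7 - 6 - 6)*47)*(18/11 + 5 + 1) = -5*47*(84/11) = -235*84/11 = -19740/11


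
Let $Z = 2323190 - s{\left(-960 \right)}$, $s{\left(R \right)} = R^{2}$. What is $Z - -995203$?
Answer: $2396793$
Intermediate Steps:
$Z = 1401590$ ($Z = 2323190 - \left(-960\right)^{2} = 2323190 - 921600 = 1401590$)
$Z - -995203 = 1401590 - -995203 = 1401590 + 995203 = 2396793$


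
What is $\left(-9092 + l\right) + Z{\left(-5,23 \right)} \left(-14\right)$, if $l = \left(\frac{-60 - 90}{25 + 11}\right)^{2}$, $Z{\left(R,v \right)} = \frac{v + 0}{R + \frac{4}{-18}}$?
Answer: $- \frac{15249961}{1692} \approx -9013.0$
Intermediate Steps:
$Z{\left(R,v \right)} = \frac{v}{- \frac{2}{9} + R}$ ($Z{\left(R,v \right)} = \frac{v}{R + 4 \left(- \frac{1}{18}\right)} = \frac{v}{R - \frac{2}{9}} = \frac{v}{- \frac{2}{9} + R}$)
$l = \frac{625}{36}$ ($l = \left(- \frac{150}{36}\right)^{2} = \left(\left(-150\right) \frac{1}{36}\right)^{2} = \left(- \frac{25}{6}\right)^{2} = \frac{625}{36} \approx 17.361$)
$\left(-9092 + l\right) + Z{\left(-5,23 \right)} \left(-14\right) = \left(-9092 + \frac{625}{36}\right) + 9 \cdot 23 \frac{1}{-2 + 9 \left(-5\right)} \left(-14\right) = - \frac{326687}{36} + 9 \cdot 23 \frac{1}{-2 - 45} \left(-14\right) = - \frac{326687}{36} + 9 \cdot 23 \frac{1}{-47} \left(-14\right) = - \frac{326687}{36} + 9 \cdot 23 \left(- \frac{1}{47}\right) \left(-14\right) = - \frac{326687}{36} - - \frac{2898}{47} = - \frac{326687}{36} + \frac{2898}{47} = - \frac{15249961}{1692}$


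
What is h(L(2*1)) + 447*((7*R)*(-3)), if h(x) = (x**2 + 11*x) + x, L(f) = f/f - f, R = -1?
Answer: 9376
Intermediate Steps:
L(f) = 1 - f
h(x) = x**2 + 12*x
h(L(2*1)) + 447*((7*R)*(-3)) = (1 - 2)*(12 + (1 - 2)) + 447*((7*(-1))*(-3)) = (1 - 1*2)*(12 + (1 - 1*2)) + 447*(-7*(-3)) = (1 - 2)*(12 + (1 - 2)) + 447*21 = -(12 - 1) + 9387 = -1*11 + 9387 = -11 + 9387 = 9376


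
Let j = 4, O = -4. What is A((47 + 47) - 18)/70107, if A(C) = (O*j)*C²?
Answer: -92416/70107 ≈ -1.3182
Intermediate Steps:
A(C) = -16*C² (A(C) = (-4*4)*C² = -16*C²)
A((47 + 47) - 18)/70107 = -16*((47 + 47) - 18)²/70107 = -16*(94 - 18)²*(1/70107) = -16*76²*(1/70107) = -16*5776*(1/70107) = -92416*1/70107 = -92416/70107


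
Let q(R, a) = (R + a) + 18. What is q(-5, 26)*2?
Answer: 78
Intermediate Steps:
q(R, a) = 18 + R + a
q(-5, 26)*2 = (18 - 5 + 26)*2 = 39*2 = 78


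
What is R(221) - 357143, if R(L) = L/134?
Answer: -47856941/134 ≈ -3.5714e+5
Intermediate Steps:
R(L) = L/134 (R(L) = L*(1/134) = L/134)
R(221) - 357143 = (1/134)*221 - 357143 = 221/134 - 357143 = -47856941/134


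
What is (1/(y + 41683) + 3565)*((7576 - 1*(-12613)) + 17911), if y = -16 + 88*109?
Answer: 6962330601600/51259 ≈ 1.3583e+8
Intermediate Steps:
y = 9576 (y = -16 + 9592 = 9576)
(1/(y + 41683) + 3565)*((7576 - 1*(-12613)) + 17911) = (1/(9576 + 41683) + 3565)*((7576 - 1*(-12613)) + 17911) = (1/51259 + 3565)*((7576 + 12613) + 17911) = (1/51259 + 3565)*(20189 + 17911) = (182738336/51259)*38100 = 6962330601600/51259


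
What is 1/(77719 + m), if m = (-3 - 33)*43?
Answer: 1/76171 ≈ 1.3128e-5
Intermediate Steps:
m = -1548 (m = -36*43 = -1548)
1/(77719 + m) = 1/(77719 - 1548) = 1/76171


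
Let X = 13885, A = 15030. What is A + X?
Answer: 28915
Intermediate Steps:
A + X = 15030 + 13885 = 28915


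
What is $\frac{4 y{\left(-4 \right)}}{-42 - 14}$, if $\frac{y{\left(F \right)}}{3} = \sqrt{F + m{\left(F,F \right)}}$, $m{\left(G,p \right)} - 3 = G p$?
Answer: $- \frac{3 \sqrt{15}}{14} \approx -0.82992$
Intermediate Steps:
$m{\left(G,p \right)} = 3 + G p$
$y{\left(F \right)} = 3 \sqrt{3 + F + F^{2}}$ ($y{\left(F \right)} = 3 \sqrt{F + \left(3 + F F\right)} = 3 \sqrt{F + \left(3 + F^{2}\right)} = 3 \sqrt{3 + F + F^{2}}$)
$\frac{4 y{\left(-4 \right)}}{-42 - 14} = \frac{4 \cdot 3 \sqrt{3 - 4 + \left(-4\right)^{2}}}{-42 - 14} = \frac{4 \cdot 3 \sqrt{3 - 4 + 16}}{-56} = 4 \cdot 3 \sqrt{15} \left(- \frac{1}{56}\right) = 12 \sqrt{15} \left(- \frac{1}{56}\right) = - \frac{3 \sqrt{15}}{14}$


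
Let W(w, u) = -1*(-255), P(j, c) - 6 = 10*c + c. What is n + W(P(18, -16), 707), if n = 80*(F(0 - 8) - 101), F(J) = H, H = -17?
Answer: -9185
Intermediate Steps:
F(J) = -17
P(j, c) = 6 + 11*c (P(j, c) = 6 + (10*c + c) = 6 + 11*c)
W(w, u) = 255
n = -9440 (n = 80*(-17 - 101) = 80*(-118) = -9440)
n + W(P(18, -16), 707) = -9440 + 255 = -9185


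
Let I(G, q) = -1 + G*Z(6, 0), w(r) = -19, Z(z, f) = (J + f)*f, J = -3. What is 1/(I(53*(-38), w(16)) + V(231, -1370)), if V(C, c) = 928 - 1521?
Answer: -1/594 ≈ -0.0016835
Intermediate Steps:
V(C, c) = -593
Z(z, f) = f*(-3 + f) (Z(z, f) = (-3 + f)*f = f*(-3 + f))
I(G, q) = -1 (I(G, q) = -1 + G*(0*(-3 + 0)) = -1 + G*(0*(-3)) = -1 + G*0 = -1 + 0 = -1)
1/(I(53*(-38), w(16)) + V(231, -1370)) = 1/(-1 - 593) = 1/(-594) = -1/594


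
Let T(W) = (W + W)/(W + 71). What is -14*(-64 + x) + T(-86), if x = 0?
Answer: 13612/15 ≈ 907.47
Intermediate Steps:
T(W) = 2*W/(71 + W) (T(W) = (2*W)/(71 + W) = 2*W/(71 + W))
-14*(-64 + x) + T(-86) = -14*(-64 + 0) + 2*(-86)/(71 - 86) = -14*(-64) + 2*(-86)/(-15) = 896 + 2*(-86)*(-1/15) = 896 + 172/15 = 13612/15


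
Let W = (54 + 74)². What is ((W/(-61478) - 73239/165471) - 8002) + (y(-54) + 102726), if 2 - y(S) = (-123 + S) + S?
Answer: 160995639653660/1695471023 ≈ 94956.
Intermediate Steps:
W = 16384 (W = 128² = 16384)
y(S) = 125 - 2*S (y(S) = 2 - ((-123 + S) + S) = 2 - (-123 + 2*S) = 2 + (123 - 2*S) = 125 - 2*S)
((W/(-61478) - 73239/165471) - 8002) + (y(-54) + 102726) = ((16384/(-61478) - 73239/165471) - 8002) + ((125 - 2*(-54)) + 102726) = ((16384*(-1/61478) - 73239*1/165471) - 8002) + ((125 + 108) + 102726) = ((-8192/30739 - 24413/55157) - 8002) + (233 + 102726) = (-1202277351/1695471023 - 8002) + 102959 = -13568361403397/1695471023 + 102959 = 160995639653660/1695471023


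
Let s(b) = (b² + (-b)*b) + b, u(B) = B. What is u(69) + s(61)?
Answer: 130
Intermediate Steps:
s(b) = b (s(b) = (b² - b²) + b = 0 + b = b)
u(69) + s(61) = 69 + 61 = 130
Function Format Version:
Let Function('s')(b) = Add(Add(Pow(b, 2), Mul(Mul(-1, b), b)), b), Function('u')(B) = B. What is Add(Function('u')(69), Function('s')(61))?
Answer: 130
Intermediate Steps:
Function('s')(b) = b (Function('s')(b) = Add(Add(Pow(b, 2), Mul(-1, Pow(b, 2))), b) = Add(0, b) = b)
Add(Function('u')(69), Function('s')(61)) = Add(69, 61) = 130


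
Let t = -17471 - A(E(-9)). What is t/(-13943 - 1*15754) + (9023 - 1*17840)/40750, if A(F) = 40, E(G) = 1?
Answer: 150578267/403384250 ≈ 0.37329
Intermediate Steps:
t = -17511 (t = -17471 - 1*40 = -17471 - 40 = -17511)
t/(-13943 - 1*15754) + (9023 - 1*17840)/40750 = -17511/(-13943 - 1*15754) + (9023 - 1*17840)/40750 = -17511/(-13943 - 15754) + (9023 - 17840)*(1/40750) = -17511/(-29697) - 8817*1/40750 = -17511*(-1/29697) - 8817/40750 = 5837/9899 - 8817/40750 = 150578267/403384250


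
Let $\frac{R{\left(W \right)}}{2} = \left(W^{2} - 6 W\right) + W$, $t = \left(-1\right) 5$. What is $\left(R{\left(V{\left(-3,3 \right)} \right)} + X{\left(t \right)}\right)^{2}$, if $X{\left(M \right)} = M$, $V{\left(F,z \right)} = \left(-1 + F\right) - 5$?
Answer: $61009$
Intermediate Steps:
$V{\left(F,z \right)} = -6 + F$
$t = -5$
$R{\left(W \right)} = - 10 W + 2 W^{2}$ ($R{\left(W \right)} = 2 \left(\left(W^{2} - 6 W\right) + W\right) = 2 \left(W^{2} - 5 W\right) = - 10 W + 2 W^{2}$)
$\left(R{\left(V{\left(-3,3 \right)} \right)} + X{\left(t \right)}\right)^{2} = \left(2 \left(-6 - 3\right) \left(-5 - 9\right) - 5\right)^{2} = \left(2 \left(-9\right) \left(-5 - 9\right) - 5\right)^{2} = \left(2 \left(-9\right) \left(-14\right) - 5\right)^{2} = \left(252 - 5\right)^{2} = 247^{2} = 61009$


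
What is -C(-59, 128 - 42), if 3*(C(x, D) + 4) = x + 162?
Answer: -91/3 ≈ -30.333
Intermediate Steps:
C(x, D) = 50 + x/3 (C(x, D) = -4 + (x + 162)/3 = -4 + (162 + x)/3 = -4 + (54 + x/3) = 50 + x/3)
-C(-59, 128 - 42) = -(50 + (⅓)*(-59)) = -(50 - 59/3) = -1*91/3 = -91/3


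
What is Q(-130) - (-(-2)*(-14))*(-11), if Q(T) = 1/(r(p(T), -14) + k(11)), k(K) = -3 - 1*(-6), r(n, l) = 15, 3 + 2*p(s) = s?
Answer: -5543/18 ≈ -307.94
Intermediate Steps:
p(s) = -3/2 + s/2
k(K) = 3 (k(K) = -3 + 6 = 3)
Q(T) = 1/18 (Q(T) = 1/(15 + 3) = 1/18)
Q(-130) - (-(-2)*(-14))*(-11) = 1/18 - (-(-2)*(-14))*(-11) = 1/18 - (-2*14)*(-11) = 1/18 - (-28)*(-11) = 1/18 - 1*308 = 1/18 - 308 = -5543/18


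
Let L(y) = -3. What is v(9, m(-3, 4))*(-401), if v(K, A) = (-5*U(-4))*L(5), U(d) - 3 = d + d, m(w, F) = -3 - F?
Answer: 30075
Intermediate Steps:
U(d) = 3 + 2*d (U(d) = 3 + (d + d) = 3 + 2*d)
v(K, A) = -75 (v(K, A) = -5*(3 + 2*(-4))*(-3) = -5*(3 - 8)*(-3) = -5*(-5)*(-3) = 25*(-3) = -75)
v(9, m(-3, 4))*(-401) = -75*(-401) = 30075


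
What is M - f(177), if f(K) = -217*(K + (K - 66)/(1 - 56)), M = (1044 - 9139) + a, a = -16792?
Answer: 719623/55 ≈ 13084.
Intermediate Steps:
M = -24887 (M = (1044 - 9139) - 16792 = -8095 - 16792 = -24887)
f(K) = -1302/5 - 11718*K/55 (f(K) = -217*(K + (-66 + K)/(-55)) = -217*(K + (-66 + K)*(-1/55)) = -217*(K + (6/5 - K/55)) = -217*(6/5 + 54*K/55) = -1302/5 - 11718*K/55)
M - f(177) = -24887 - (-1302/5 - 11718/55*177) = -24887 - (-1302/5 - 2074086/55) = -24887 - 1*(-2088408/55) = -24887 + 2088408/55 = 719623/55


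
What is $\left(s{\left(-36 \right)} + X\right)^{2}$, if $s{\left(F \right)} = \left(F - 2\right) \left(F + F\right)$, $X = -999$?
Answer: $3017169$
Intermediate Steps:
$s{\left(F \right)} = 2 F \left(-2 + F\right)$ ($s{\left(F \right)} = \left(-2 + F\right) 2 F = 2 F \left(-2 + F\right)$)
$\left(s{\left(-36 \right)} + X\right)^{2} = \left(2 \left(-36\right) \left(-2 - 36\right) - 999\right)^{2} = \left(2 \left(-36\right) \left(-38\right) - 999\right)^{2} = \left(2736 - 999\right)^{2} = 1737^{2} = 3017169$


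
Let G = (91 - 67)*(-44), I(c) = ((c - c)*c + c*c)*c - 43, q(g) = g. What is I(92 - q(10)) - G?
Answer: 552381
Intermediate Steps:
I(c) = -43 + c³ (I(c) = (0*c + c²)*c - 43 = (0 + c²)*c - 43 = c²*c - 43 = c³ - 43 = -43 + c³)
G = -1056 (G = 24*(-44) = -1056)
I(92 - q(10)) - G = (-43 + (92 - 1*10)³) - 1*(-1056) = (-43 + (92 - 10)³) + 1056 = (-43 + 82³) + 1056 = (-43 + 551368) + 1056 = 551325 + 1056 = 552381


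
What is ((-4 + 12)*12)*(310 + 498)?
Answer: 77568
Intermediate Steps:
((-4 + 12)*12)*(310 + 498) = (8*12)*808 = 96*808 = 77568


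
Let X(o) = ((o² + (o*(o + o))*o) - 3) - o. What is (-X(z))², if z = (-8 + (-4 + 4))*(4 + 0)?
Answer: 4158057289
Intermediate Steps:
z = -32 (z = (-8 + 0)*4 = -8*4 = -32)
X(o) = -3 + o² - o + 2*o³ (X(o) = ((o² + (o*(2*o))*o) - 3) - o = ((o² + (2*o²)*o) - 3) - o = ((o² + 2*o³) - 3) - o = (-3 + o² + 2*o³) - o = -3 + o² - o + 2*o³)
(-X(z))² = (-(-3 + (-32)² - 1*(-32) + 2*(-32)³))² = (-(-3 + 1024 + 32 + 2*(-32768)))² = (-(-3 + 1024 + 32 - 65536))² = (-1*(-64483))² = 64483² = 4158057289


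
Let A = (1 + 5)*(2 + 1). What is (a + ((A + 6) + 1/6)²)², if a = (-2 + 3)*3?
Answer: 446603689/1296 ≈ 3.4460e+5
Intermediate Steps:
A = 18 (A = 6*3 = 18)
a = 3 (a = 1*3 = 3)
(a + ((A + 6) + 1/6)²)² = (3 + ((18 + 6) + 1/6)²)² = (3 + (24 + ⅙)²)² = (3 + (145/6)²)² = (3 + 21025/36)² = (21133/36)² = 446603689/1296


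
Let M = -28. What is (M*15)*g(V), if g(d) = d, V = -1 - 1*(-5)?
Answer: -1680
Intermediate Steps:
V = 4 (V = -1 + 5 = 4)
(M*15)*g(V) = -28*15*4 = -420*4 = -1680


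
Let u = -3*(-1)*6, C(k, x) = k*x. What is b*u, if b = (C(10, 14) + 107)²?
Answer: 1098162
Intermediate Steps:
b = 61009 (b = (10*14 + 107)² = (140 + 107)² = 247² = 61009)
u = 18 (u = 3*6 = 18)
b*u = 61009*18 = 1098162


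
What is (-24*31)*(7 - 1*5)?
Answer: -1488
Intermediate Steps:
(-24*31)*(7 - 1*5) = -744*(7 - 5) = -744*2 = -1488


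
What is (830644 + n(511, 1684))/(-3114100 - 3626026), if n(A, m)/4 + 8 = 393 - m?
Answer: -412724/3370063 ≈ -0.12247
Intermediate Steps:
n(A, m) = 1540 - 4*m (n(A, m) = -32 + 4*(393 - m) = -32 + (1572 - 4*m) = 1540 - 4*m)
(830644 + n(511, 1684))/(-3114100 - 3626026) = (830644 + (1540 - 4*1684))/(-3114100 - 3626026) = (830644 + (1540 - 6736))/(-6740126) = (830644 - 5196)*(-1/6740126) = 825448*(-1/6740126) = -412724/3370063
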